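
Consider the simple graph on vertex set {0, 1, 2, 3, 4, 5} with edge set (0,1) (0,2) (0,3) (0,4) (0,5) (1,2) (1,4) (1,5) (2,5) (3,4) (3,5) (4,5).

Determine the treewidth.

3

A width-3 tree decomposition is:
Bags: B1 = {0, 1, 4, 5}  B2 = {0, 3, 4, 5}  B3 = {0, 1, 2, 5}
Tree: B1–B2, B1–B3
The largest bag has 4 vertices, giving width 3; this decomposition certifies tw(G) ≤ 3. On the other hand G contains the 4-clique {0, 1, 2, 5}. A clique must lie in a single bag of any decomposition, so no decomposition can have width below 3. Hence tw(G) = 3 exactly.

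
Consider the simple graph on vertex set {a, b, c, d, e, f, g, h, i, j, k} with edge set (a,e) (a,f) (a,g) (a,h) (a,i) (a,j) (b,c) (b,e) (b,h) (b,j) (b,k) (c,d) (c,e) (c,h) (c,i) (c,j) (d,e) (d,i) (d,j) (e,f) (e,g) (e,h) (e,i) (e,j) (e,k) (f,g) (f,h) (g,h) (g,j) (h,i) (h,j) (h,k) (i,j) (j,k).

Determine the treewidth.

4

A width-4 tree decomposition is:
Bags: B1 = {c, e, h, i, j}  B2 = {a, e, h, i, j}  B3 = {a, e, g, h, j}  B4 = {b, c, e, h, j}  B5 = {b, e, h, j, k}  B6 = {c, d, e, i, j}  B7 = {a, e, f, g, h}
Tree: B1–B2, B2–B3, B1–B4, B4–B5, B1–B6, B3–B7
Each bag holds 5 vertices, so the decomposition has width 4, which upper-bounds the treewidth. Conversely, {c, d, e, i, j} is a clique of size 5, and the vertices of any clique must share a bag in every tree decomposition; so some bag has ≥ 5 vertices and tw(G) ≥ 4. Therefore the treewidth is 4.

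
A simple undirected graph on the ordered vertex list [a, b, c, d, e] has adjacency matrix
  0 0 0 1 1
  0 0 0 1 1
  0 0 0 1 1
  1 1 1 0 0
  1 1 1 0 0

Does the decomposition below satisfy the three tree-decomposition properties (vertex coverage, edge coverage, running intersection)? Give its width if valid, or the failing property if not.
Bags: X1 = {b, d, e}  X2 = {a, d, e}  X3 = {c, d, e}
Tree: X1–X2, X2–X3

Yes; width 2.

Vertex coverage: the bags together contain {a, b, c, d, e}, the full vertex set. Edge coverage: each edge of G has both endpoints in at least one bag. Running intersection: for every vertex, the bags containing it form a connected subtree. All three properties hold, so this is a valid tree decomposition of width max|bag| − 1 = 2, and hence tw(G) ≤ 2.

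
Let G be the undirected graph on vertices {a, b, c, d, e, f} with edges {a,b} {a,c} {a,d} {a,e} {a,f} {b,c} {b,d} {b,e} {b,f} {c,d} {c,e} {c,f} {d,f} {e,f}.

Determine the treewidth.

4

A width-4 tree decomposition is:
Bags: B1 = {a, b, c, d, f}  B2 = {a, b, c, e, f}
Tree: B1–B2
Every bag has size at most 5, so the width is 5 − 1 = 4 and tw(G) ≤ 4. On the other hand G contains the 5-clique {a, b, c, d, f}. A clique must lie in a single bag of any decomposition, so no decomposition can have width below 4. The upper and lower bounds meet at 4, so that is the treewidth.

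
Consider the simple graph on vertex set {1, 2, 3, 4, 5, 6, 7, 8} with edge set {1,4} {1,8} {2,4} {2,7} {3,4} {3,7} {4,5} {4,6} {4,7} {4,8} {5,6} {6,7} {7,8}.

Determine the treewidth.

A width-2 tree decomposition is:
Bags: B1 = {4, 6, 7}  B2 = {4, 7, 8}  B3 = {1, 4, 8}  B4 = {3, 4, 7}  B5 = {4, 5, 6}  B6 = {2, 4, 7}
Tree: B1–B2, B2–B3, B2–B4, B1–B5, B2–B6
Each bag holds 3 vertices, so the decomposition has width 2, which upper-bounds the treewidth. On the other hand G contains the 3-clique {1, 4, 8}. A clique must lie in a single bag of any decomposition, so no decomposition can have width below 2. Therefore the treewidth is 2.

2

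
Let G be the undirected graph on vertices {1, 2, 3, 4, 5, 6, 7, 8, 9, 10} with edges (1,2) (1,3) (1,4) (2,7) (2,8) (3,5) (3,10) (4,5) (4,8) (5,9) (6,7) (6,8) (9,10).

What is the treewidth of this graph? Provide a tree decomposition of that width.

Treewidth 2.
Bags: B1 = {6, 7, 8}  B2 = {2, 7, 8}  B3 = {2, 4, 8}  B4 = {1, 2, 4}  B5 = {1, 4, 5}  B6 = {1, 3, 5}  B7 = {3, 5, 9}  B8 = {3, 9, 10}
Tree: B1–B2, B2–B3, B3–B4, B4–B5, B5–B6, B6–B7, B7–B8

The largest bag has 3 vertices, giving width 2; this decomposition certifies tw(G) ≤ 2. Since 6–7–2–8–6 is a cycle in G, G is not acyclic. Forests are exactly the graphs of treewidth ≤ 1, so tw(G) ≥ 2. Combining the bounds, tw(G) = 2.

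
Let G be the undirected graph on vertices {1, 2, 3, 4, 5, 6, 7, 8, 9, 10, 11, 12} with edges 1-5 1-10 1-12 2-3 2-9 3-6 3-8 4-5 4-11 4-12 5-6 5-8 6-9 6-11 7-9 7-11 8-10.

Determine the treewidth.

A width-3 tree decomposition is:
Bags: B1 = {2, 3, 7, 9}  B2 = {3, 6, 7, 9}  B3 = {3, 6, 7, 11}  B4 = {3, 6, 8, 11}  B5 = {5, 6, 8, 11}  B6 = {4, 5, 8, 11}  B7 = {4, 5, 8, 10}  B8 = {1, 4, 5, 10}  B9 = {1, 4, 10, 12}
Tree: B1–B2, B2–B3, B3–B4, B4–B5, B5–B6, B6–B7, B7–B8, B8–B9
Every bag has size at most 4, so the width is 4 − 1 = 3 and tw(G) ≤ 3. For the lower bound: the 4 vertex sets {2,7,9}, {3}, {6}, {4,5,8,11} are disjoint, each induces a connected subgraph, and every pair is joined by at least one edge of G. Contracting each set to a single vertex therefore yields K_{4} as a minor, and since treewidth is minor-monotone, tw(G) ≥ tw(K_{4}) = 3. Therefore the treewidth is 3.

3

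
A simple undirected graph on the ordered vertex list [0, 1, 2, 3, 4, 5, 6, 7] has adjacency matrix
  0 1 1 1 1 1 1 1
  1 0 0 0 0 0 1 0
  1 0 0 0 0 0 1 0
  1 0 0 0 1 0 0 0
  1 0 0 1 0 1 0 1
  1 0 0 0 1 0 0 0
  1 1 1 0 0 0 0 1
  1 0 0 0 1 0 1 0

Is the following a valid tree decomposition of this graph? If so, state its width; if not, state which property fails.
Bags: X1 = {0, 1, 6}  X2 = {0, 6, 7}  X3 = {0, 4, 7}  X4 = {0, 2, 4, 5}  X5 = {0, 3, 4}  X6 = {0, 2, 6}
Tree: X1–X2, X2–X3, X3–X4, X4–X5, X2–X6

A tree decomposition must satisfy three properties: every vertex lies in some bag; for every edge, both endpoints lie together in some bag; and for every vertex, the bags containing it form a connected subtree. Here bags containing vertex 2 are not connected in the tree, so the decomposition is invalid.

No — bags containing vertex 2 are not connected in the tree.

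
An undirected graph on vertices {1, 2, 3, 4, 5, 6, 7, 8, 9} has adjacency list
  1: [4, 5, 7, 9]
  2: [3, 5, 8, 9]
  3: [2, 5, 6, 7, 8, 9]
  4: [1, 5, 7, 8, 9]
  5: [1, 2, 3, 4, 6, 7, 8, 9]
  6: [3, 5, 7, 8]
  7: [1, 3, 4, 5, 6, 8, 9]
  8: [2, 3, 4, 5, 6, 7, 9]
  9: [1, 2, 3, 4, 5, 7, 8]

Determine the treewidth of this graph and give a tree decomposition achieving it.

Treewidth 4.
Bags: B1 = {4, 5, 7, 8, 9}  B2 = {1, 4, 5, 7, 9}  B3 = {3, 5, 7, 8, 9}  B4 = {3, 5, 6, 7, 8}  B5 = {2, 3, 5, 8, 9}
Tree: B1–B2, B1–B3, B3–B4, B3–B5

The largest bag has 5 vertices, giving width 4; this decomposition certifies tw(G) ≤ 4. For the lower bound, the 5 vertices {2, 3, 5, 8, 9} are pairwise adjacent, and any tree decomposition puts a clique entirely inside one bag — forcing width ≥ 4. Hence tw(G) = 4 exactly.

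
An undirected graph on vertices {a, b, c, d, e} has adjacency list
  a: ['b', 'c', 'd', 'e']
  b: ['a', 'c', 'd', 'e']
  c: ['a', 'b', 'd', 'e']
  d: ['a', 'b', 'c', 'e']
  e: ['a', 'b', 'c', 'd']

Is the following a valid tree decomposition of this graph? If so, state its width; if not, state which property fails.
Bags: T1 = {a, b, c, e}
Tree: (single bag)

No — vertex d appears in no bag.

A tree decomposition must satisfy three properties: every vertex lies in some bag; for every edge, both endpoints lie together in some bag; and for every vertex, the bags containing it form a connected subtree. Here vertex d appears in no bag, so the decomposition is invalid.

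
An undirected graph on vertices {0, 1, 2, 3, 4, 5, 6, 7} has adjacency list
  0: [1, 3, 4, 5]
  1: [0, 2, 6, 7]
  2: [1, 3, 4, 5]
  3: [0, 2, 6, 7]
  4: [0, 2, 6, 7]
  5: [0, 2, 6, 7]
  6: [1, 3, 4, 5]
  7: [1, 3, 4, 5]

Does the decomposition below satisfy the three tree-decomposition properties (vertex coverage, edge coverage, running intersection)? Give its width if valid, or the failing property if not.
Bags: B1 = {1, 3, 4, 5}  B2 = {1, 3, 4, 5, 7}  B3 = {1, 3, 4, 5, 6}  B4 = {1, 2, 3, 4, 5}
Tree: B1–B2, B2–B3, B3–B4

A tree decomposition must satisfy three properties: every vertex lies in some bag; for every edge, both endpoints lie together in some bag; and for every vertex, the bags containing it form a connected subtree. Here vertex 0 appears in no bag, so the decomposition is invalid.

No — vertex 0 appears in no bag.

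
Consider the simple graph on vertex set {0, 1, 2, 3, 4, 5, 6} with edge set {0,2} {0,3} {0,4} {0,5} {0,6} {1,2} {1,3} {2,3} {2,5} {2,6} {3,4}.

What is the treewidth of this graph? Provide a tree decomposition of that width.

Every bag has size at most 3, so the width is 3 − 1 = 2 and tw(G) ≤ 2. For the lower bound, the 3 vertices {0, 2, 3} are pairwise adjacent, and any tree decomposition puts a clique entirely inside one bag — forcing width ≥ 2. The upper and lower bounds meet at 2, so that is the treewidth.

Treewidth 2.
One optimal decomposition is:
Bags: B1 = {0, 3, 4}  B2 = {0, 2, 3}  B3 = {0, 2, 6}  B4 = {0, 2, 5}  B5 = {1, 2, 3}
Tree: B1–B2, B2–B3, B3–B4, B2–B5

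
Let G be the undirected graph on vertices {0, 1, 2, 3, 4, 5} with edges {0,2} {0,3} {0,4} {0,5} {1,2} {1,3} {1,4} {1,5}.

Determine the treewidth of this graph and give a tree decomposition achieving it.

Treewidth 2.
One such decomposition:
Bags: B1 = {0, 1, 5}  B2 = {0, 1, 3}  B3 = {0, 1, 2}  B4 = {0, 1, 4}
Tree: B1–B2, B2–B3, B3–B4

Each bag holds 3 vertices, so the decomposition has width 2, which upper-bounds the treewidth. Since 1–5–0–3–1 is a cycle in G, G is not acyclic. Forests are exactly the graphs of treewidth ≤ 1, so tw(G) ≥ 2. The upper and lower bounds meet at 2, so that is the treewidth.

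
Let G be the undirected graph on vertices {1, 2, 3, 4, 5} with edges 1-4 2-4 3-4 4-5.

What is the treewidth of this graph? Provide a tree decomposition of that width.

Treewidth 1.
One optimal decomposition is:
Bags: B1 = {2, 4}  B2 = {1, 4}  B3 = {3, 4}  B4 = {4, 5}
Tree: B1–B2, B2–B3, B2–B4

Every bag has size at most 2, so the width is 2 − 1 = 1 and tw(G) ≤ 1. Any graph with an edge has treewidth ≥ 1, and G has the edge 4–2. Combining the bounds, tw(G) = 1.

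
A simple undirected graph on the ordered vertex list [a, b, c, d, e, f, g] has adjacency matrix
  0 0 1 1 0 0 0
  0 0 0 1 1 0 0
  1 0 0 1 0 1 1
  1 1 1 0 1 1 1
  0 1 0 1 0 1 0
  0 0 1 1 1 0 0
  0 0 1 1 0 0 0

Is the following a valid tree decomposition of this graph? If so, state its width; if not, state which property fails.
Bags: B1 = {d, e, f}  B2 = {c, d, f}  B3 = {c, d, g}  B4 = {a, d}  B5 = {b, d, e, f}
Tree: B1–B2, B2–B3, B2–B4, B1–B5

No — edge (c,a) lies in no bag.

A tree decomposition must satisfy three properties: every vertex lies in some bag; for every edge, both endpoints lie together in some bag; and for every vertex, the bags containing it form a connected subtree. Here edge (c,a) lies in no bag, so the decomposition is invalid.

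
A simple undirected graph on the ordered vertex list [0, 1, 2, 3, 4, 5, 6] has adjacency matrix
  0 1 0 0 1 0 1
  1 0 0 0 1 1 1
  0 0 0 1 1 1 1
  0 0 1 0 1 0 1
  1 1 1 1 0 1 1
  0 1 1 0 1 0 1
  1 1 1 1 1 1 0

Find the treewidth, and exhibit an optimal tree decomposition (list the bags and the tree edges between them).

Treewidth 3.
Bags: B1 = {2, 3, 4, 6}  B2 = {2, 4, 5, 6}  B3 = {1, 4, 5, 6}  B4 = {0, 1, 4, 6}
Tree: B1–B2, B2–B3, B3–B4

Every bag has size at most 4, so the width is 4 − 1 = 3 and tw(G) ≤ 3. For the lower bound, the 4 vertices {0, 1, 4, 6} are pairwise adjacent, and any tree decomposition puts a clique entirely inside one bag — forcing width ≥ 3. Therefore the treewidth is 3.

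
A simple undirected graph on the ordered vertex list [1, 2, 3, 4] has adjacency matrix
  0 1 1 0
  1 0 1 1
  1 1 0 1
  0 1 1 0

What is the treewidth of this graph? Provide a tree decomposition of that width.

The largest bag has 3 vertices, giving width 2; this decomposition certifies tw(G) ≤ 2. On the other hand G contains the 3-clique {1, 2, 3}. A clique must lie in a single bag of any decomposition, so no decomposition can have width below 2. Therefore the treewidth is 2.

Treewidth 2.
One optimal decomposition is:
Bags: B1 = {1, 2, 3}  B2 = {2, 3, 4}
Tree: B1–B2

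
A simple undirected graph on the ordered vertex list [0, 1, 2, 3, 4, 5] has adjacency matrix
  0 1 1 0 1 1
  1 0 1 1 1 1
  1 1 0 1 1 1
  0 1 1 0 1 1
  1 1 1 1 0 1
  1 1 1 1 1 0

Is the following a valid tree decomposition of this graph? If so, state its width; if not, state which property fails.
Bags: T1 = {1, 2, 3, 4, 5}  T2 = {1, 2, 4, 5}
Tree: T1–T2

A tree decomposition must satisfy three properties: every vertex lies in some bag; for every edge, both endpoints lie together in some bag; and for every vertex, the bags containing it form a connected subtree. Here vertex 0 appears in no bag, so the decomposition is invalid.

No — vertex 0 appears in no bag.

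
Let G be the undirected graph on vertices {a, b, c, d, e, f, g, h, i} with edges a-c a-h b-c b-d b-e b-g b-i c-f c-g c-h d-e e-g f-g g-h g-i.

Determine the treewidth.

A width-2 tree decomposition is:
Bags: B1 = {b, e, g}  B2 = {b, c, g}  B3 = {b, g, i}  B4 = {c, f, g}  B5 = {c, g, h}  B6 = {a, c, h}  B7 = {b, d, e}
Tree: B1–B2, B1–B3, B2–B4, B2–B5, B5–B6, B1–B7
Each bag holds 3 vertices, so the decomposition has width 2, which upper-bounds the treewidth. For the lower bound, the 3 vertices {b, d, e} are pairwise adjacent, and any tree decomposition puts a clique entirely inside one bag — forcing width ≥ 2. Hence tw(G) = 2 exactly.

2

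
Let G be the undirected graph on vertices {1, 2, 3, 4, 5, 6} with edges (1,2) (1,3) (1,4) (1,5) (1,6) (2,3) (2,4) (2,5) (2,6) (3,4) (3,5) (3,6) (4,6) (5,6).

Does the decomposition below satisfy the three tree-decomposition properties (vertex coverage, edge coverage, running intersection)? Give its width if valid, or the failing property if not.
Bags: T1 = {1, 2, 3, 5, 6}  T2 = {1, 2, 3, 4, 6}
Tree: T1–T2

Yes; width 4.

Checking the three conditions: (i) the bags cover all of {1, 2, 3, 4, 5, 6}; (ii) for each edge, some bag contains both endpoints; (iii) the bags containing any fixed vertex form a subtree. All hold, so the decomposition is valid with width 5 − 1 = 4.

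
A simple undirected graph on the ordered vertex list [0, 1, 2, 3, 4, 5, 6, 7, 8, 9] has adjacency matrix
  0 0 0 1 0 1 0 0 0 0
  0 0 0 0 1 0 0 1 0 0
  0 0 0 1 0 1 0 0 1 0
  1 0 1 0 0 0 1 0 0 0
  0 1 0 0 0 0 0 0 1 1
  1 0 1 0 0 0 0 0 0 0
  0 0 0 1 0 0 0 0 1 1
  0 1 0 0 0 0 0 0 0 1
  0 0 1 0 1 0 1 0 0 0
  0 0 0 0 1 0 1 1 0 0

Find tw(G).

2

A width-2 tree decomposition is:
Bags: B1 = {1, 7, 9}  B2 = {1, 4, 9}  B3 = {4, 6, 9}  B4 = {4, 6, 8}  B5 = {3, 6, 8}  B6 = {2, 3, 8}  B7 = {0, 2, 3}  B8 = {0, 2, 5}
Tree: B1–B2, B2–B3, B3–B4, B4–B5, B5–B6, B6–B7, B7–B8
Every bag has size at most 3, so the width is 3 − 1 = 2 and tw(G) ≤ 2. For the lower bound, G contains the cycle 7–1–4–9–7, so G is not a forest; only forests have treewidth ≤ 1, hence tw(G) ≥ 2. Hence tw(G) = 2 exactly.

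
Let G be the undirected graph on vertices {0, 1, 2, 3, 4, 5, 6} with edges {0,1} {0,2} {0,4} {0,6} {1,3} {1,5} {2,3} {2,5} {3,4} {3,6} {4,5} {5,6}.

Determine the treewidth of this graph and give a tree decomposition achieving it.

The largest bag has 4 vertices, giving width 3; this decomposition certifies tw(G) ≤ 3. For the lower bound: the 4 vertex sets {5,6}, {0,2}, {3}, {4} are disjoint, each induces a connected subgraph, and every pair is joined by at least one edge of G. Contracting each set to a single vertex therefore yields K_{4} as a minor, and since treewidth is minor-monotone, tw(G) ≥ tw(K_{4}) = 3. Combining the bounds, tw(G) = 3.

Treewidth 3.
Bags: B1 = {0, 3, 5, 6}  B2 = {0, 2, 3, 5}  B3 = {0, 3, 4, 5}  B4 = {0, 1, 3, 5}
Tree: B1–B2, B2–B3, B3–B4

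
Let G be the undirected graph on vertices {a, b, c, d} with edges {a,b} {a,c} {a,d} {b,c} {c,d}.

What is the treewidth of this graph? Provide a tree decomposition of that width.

Every bag has size at most 3, so the width is 3 − 1 = 2 and tw(G) ≤ 2. For the lower bound, the 3 vertices {a, c, d} are pairwise adjacent, and any tree decomposition puts a clique entirely inside one bag — forcing width ≥ 2. The upper and lower bounds meet at 2, so that is the treewidth.

Treewidth 2.
One such decomposition:
Bags: B1 = {a, b, c}  B2 = {a, c, d}
Tree: B1–B2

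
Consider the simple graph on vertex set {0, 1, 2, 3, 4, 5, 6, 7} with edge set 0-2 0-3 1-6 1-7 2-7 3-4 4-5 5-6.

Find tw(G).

A width-2 tree decomposition is:
Bags: B1 = {0, 2, 7}  B2 = {0, 1, 7}  B3 = {0, 1, 6}  B4 = {0, 5, 6}  B5 = {0, 4, 5}  B6 = {0, 3, 4}
Tree: B1–B2, B2–B3, B3–B4, B4–B5, B5–B6
The largest bag has 3 vertices, giving width 2; this decomposition certifies tw(G) ≤ 2. For the lower bound, G contains the cycle 0–2–7–1–6–5–4–3–0, so G is not a forest; only forests have treewidth ≤ 1, hence tw(G) ≥ 2. Hence tw(G) = 2 exactly.

2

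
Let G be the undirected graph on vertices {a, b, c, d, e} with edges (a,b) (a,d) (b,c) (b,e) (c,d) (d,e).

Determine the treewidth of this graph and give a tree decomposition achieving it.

Each bag holds 3 vertices, so the decomposition has width 2, which upper-bounds the treewidth. The edges a–b–c–d–a form a cycle, so G is not a tree and its treewidth is at least 2. Therefore the treewidth is 2.

Treewidth 2.
Bags: B1 = {a, b, d}  B2 = {b, c, d}  B3 = {b, d, e}
Tree: B1–B2, B2–B3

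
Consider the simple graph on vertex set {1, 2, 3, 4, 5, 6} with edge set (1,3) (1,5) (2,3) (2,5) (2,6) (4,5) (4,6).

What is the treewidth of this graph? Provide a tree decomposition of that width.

Each bag holds 3 vertices, so the decomposition has width 2, which upper-bounds the treewidth. For the lower bound, G contains the cycle 3–1–5–2–3, so G is not a forest; only forests have treewidth ≤ 1, hence tw(G) ≥ 2. Combining the bounds, tw(G) = 2.

Treewidth 2.
One optimal decomposition is:
Bags: B1 = {1, 2, 3}  B2 = {1, 2, 5}  B3 = {2, 5, 6}  B4 = {4, 5, 6}
Tree: B1–B2, B2–B3, B3–B4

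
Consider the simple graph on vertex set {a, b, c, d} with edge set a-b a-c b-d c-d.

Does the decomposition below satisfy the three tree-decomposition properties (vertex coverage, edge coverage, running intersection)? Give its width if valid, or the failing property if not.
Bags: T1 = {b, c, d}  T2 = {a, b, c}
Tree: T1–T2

Vertex coverage: the bags together contain {a, b, c, d}, the full vertex set. Edge coverage: each edge of G has both endpoints in at least one bag. Running intersection: for every vertex, the bags containing it form a connected subtree. All three properties hold, so this is a valid tree decomposition of width max|bag| − 1 = 2, and hence tw(G) ≤ 2.

Yes; width 2.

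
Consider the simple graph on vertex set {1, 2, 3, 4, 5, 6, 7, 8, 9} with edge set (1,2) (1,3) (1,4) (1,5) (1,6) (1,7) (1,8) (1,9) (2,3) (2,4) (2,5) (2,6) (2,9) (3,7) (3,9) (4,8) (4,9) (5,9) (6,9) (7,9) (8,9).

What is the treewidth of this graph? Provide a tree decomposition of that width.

Each bag holds 4 vertices, so the decomposition has width 3, which upper-bounds the treewidth. For the lower bound, the 4 vertices {1, 4, 8, 9} are pairwise adjacent, and any tree decomposition puts a clique entirely inside one bag — forcing width ≥ 3. Combining the bounds, tw(G) = 3.

Treewidth 3.
Bags: B1 = {1, 2, 3, 9}  B2 = {1, 2, 4, 9}  B3 = {1, 4, 8, 9}  B4 = {1, 2, 5, 9}  B5 = {1, 3, 7, 9}  B6 = {1, 2, 6, 9}
Tree: B1–B2, B2–B3, B2–B4, B1–B5, B4–B6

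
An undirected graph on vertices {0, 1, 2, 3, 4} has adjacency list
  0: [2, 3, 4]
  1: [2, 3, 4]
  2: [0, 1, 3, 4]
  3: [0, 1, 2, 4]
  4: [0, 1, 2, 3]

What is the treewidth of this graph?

A width-3 tree decomposition is:
Bags: B1 = {0, 2, 3, 4}  B2 = {1, 2, 3, 4}
Tree: B1–B2
Each bag holds 4 vertices, so the decomposition has width 3, which upper-bounds the treewidth. Conversely, {0, 2, 3, 4} is a clique of size 4, and the vertices of any clique must share a bag in every tree decomposition; so some bag has ≥ 4 vertices and tw(G) ≥ 3. Combining the bounds, tw(G) = 3.

3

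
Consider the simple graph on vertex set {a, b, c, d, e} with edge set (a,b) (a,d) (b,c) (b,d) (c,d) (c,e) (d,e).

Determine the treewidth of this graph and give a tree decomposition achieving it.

Every bag has size at most 3, so the width is 3 − 1 = 2 and tw(G) ≤ 2. For the lower bound, the 3 vertices {c, d, e} are pairwise adjacent, and any tree decomposition puts a clique entirely inside one bag — forcing width ≥ 2. Combining the bounds, tw(G) = 2.

Treewidth 2.
One optimal decomposition is:
Bags: B1 = {b, c, d}  B2 = {a, b, d}  B3 = {c, d, e}
Tree: B1–B2, B1–B3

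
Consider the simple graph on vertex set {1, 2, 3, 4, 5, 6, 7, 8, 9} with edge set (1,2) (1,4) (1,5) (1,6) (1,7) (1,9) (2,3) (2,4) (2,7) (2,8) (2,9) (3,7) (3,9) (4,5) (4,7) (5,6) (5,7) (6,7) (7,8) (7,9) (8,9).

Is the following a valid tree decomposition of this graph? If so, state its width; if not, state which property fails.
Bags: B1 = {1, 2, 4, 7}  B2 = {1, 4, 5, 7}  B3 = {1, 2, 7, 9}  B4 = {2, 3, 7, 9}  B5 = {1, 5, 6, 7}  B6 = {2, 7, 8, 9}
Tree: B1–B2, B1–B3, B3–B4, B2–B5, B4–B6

Yes; width 3.

Every vertex of G appears in some bag (union = {1, 2, 3, 4, 5, 6, 7, 8, 9}); every edge is covered by a bag; and for each vertex v the set of bags containing v is connected in the bag tree. The decomposition is therefore valid. The largest bag has 4 vertices, so the width is 3.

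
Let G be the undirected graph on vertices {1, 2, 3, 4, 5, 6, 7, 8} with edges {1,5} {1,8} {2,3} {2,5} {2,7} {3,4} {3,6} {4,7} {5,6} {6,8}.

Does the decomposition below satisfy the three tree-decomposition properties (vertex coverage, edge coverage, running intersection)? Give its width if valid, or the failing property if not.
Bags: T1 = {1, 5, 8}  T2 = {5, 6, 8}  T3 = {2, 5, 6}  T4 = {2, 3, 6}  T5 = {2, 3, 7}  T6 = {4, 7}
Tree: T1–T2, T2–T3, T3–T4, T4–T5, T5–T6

No — edge (3,4) lies in no bag.

A tree decomposition must satisfy three properties: every vertex lies in some bag; for every edge, both endpoints lie together in some bag; and for every vertex, the bags containing it form a connected subtree. Here edge (3,4) lies in no bag, so the decomposition is invalid.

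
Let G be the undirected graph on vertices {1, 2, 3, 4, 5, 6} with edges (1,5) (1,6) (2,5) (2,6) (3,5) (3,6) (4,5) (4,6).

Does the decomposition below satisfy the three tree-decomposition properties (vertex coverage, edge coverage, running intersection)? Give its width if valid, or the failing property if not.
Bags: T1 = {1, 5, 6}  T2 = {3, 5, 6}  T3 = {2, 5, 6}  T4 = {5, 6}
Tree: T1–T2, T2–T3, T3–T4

A tree decomposition must satisfy three properties: every vertex lies in some bag; for every edge, both endpoints lie together in some bag; and for every vertex, the bags containing it form a connected subtree. Here vertex 4 appears in no bag, so the decomposition is invalid.

No — vertex 4 appears in no bag.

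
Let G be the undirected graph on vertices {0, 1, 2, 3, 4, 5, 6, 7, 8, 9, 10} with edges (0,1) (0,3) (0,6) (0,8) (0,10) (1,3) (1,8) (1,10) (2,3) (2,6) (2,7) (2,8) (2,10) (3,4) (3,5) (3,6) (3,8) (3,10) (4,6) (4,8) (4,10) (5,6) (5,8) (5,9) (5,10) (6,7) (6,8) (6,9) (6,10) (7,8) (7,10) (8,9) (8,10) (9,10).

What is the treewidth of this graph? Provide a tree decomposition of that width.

Treewidth 4.
One such decomposition:
Bags: B1 = {2, 3, 6, 8, 10}  B2 = {3, 5, 6, 8, 10}  B3 = {2, 6, 7, 8, 10}  B4 = {0, 3, 6, 8, 10}  B5 = {3, 4, 6, 8, 10}  B6 = {0, 1, 3, 8, 10}  B7 = {5, 6, 8, 9, 10}
Tree: B1–B2, B1–B3, B2–B4, B1–B5, B4–B6, B2–B7

The largest bag has 5 vertices, giving width 4; this decomposition certifies tw(G) ≤ 4. For the lower bound, the 5 vertices {0, 1, 3, 8, 10} are pairwise adjacent, and any tree decomposition puts a clique entirely inside one bag — forcing width ≥ 4. Combining the bounds, tw(G) = 4.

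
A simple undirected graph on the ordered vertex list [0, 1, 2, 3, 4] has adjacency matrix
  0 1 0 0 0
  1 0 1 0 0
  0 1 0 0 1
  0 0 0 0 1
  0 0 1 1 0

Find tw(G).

1

A width-1 tree decomposition is:
Bags: B1 = {3, 4}  B2 = {2, 4}  B3 = {1, 2}  B4 = {0, 1}
Tree: B1–B2, B2–B3, B3–B4
Each bag holds 2 vertices, so the decomposition has width 1, which upper-bounds the treewidth. G has an edge, so its treewidth is at least 1. Hence tw(G) = 1 exactly.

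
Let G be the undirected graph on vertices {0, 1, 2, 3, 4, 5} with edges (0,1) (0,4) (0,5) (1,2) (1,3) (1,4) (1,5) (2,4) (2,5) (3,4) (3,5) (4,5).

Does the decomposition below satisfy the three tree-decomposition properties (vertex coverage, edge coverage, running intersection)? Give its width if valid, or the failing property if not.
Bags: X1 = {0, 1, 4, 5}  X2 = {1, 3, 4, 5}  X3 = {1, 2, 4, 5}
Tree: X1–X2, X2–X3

Every vertex of G appears in some bag (union = {0, 1, 2, 3, 4, 5}); every edge is covered by a bag; and for each vertex v the set of bags containing v is connected in the bag tree. The decomposition is therefore valid. The largest bag has 4 vertices, so the width is 3.

Yes; width 3.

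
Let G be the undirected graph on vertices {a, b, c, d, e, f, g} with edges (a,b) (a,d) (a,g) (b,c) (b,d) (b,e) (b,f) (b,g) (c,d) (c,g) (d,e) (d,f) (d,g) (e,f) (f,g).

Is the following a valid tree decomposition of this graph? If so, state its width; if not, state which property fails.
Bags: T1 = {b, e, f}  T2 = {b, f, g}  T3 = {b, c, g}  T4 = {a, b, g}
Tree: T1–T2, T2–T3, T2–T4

No — vertex d appears in no bag.

A tree decomposition must satisfy three properties: every vertex lies in some bag; for every edge, both endpoints lie together in some bag; and for every vertex, the bags containing it form a connected subtree. Here vertex d appears in no bag, so the decomposition is invalid.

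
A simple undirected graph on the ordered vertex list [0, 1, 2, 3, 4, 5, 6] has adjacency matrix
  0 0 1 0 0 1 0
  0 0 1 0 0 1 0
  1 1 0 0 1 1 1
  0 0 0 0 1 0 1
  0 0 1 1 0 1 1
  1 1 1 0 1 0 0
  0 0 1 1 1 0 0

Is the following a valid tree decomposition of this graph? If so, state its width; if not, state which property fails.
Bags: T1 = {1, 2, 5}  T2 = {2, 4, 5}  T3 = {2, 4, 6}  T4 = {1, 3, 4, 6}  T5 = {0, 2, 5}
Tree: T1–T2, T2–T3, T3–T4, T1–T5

A tree decomposition must satisfy three properties: every vertex lies in some bag; for every edge, both endpoints lie together in some bag; and for every vertex, the bags containing it form a connected subtree. Here bags containing vertex 1 are not connected in the tree, so the decomposition is invalid.

No — bags containing vertex 1 are not connected in the tree.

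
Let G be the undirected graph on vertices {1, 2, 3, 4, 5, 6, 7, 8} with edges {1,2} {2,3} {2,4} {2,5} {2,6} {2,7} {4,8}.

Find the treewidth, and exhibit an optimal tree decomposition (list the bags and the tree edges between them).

Each bag holds 2 vertices, so the decomposition has width 1, which upper-bounds the treewidth. Any graph with an edge has treewidth ≥ 1, and G has the edge 1–2. The upper and lower bounds meet at 1, so that is the treewidth.

Treewidth 1.
One optimal decomposition is:
Bags: B1 = {1, 2}  B2 = {2, 7}  B3 = {2, 6}  B4 = {2, 4}  B5 = {4, 8}  B6 = {2, 5}  B7 = {2, 3}
Tree: B1–B2, B2–B3, B3–B4, B4–B5, B1–B6, B1–B7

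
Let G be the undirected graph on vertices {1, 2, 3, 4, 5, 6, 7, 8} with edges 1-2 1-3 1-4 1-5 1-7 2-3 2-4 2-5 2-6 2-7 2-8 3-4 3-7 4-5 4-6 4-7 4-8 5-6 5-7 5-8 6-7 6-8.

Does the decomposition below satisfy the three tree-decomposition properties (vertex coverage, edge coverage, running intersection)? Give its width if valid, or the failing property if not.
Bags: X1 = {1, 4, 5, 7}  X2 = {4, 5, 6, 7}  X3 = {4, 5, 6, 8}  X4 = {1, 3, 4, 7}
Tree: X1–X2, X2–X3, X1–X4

A tree decomposition must satisfy three properties: every vertex lies in some bag; for every edge, both endpoints lie together in some bag; and for every vertex, the bags containing it form a connected subtree. Here vertex 2 appears in no bag, so the decomposition is invalid.

No — vertex 2 appears in no bag.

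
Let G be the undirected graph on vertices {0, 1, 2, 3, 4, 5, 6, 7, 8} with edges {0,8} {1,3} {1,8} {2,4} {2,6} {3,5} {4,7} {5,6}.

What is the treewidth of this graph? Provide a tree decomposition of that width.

Treewidth 1.
One optimal decomposition is:
Bags: B1 = {4, 7}  B2 = {2, 4}  B3 = {2, 6}  B4 = {5, 6}  B5 = {3, 5}  B6 = {1, 3}  B7 = {1, 8}  B8 = {0, 8}
Tree: B1–B2, B2–B3, B3–B4, B4–B5, B5–B6, B6–B7, B7–B8

Every bag has size at most 2, so the width is 2 − 1 = 1 and tw(G) ≤ 1. Any graph with an edge has treewidth ≥ 1, and G has the edge 7–4. The upper and lower bounds meet at 1, so that is the treewidth.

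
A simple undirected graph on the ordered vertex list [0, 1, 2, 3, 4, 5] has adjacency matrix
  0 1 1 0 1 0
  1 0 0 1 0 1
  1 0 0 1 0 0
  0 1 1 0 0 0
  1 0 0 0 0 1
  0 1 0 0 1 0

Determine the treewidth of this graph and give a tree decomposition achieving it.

The largest bag has 3 vertices, giving width 2; this decomposition certifies tw(G) ≤ 2. Since 3–2–0–1–3 is a cycle in G, G is not acyclic. Forests are exactly the graphs of treewidth ≤ 1, so tw(G) ≥ 2. The upper and lower bounds meet at 2, so that is the treewidth.

Treewidth 2.
One optimal decomposition is:
Bags: B1 = {1, 2, 3}  B2 = {0, 1, 2}  B3 = {0, 1, 5}  B4 = {0, 4, 5}
Tree: B1–B2, B2–B3, B3–B4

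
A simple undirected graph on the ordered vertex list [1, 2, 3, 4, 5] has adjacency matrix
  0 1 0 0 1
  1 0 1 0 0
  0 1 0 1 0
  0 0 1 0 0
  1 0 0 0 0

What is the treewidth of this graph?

1

A width-1 tree decomposition is:
Bags: B1 = {3, 4}  B2 = {2, 3}  B3 = {1, 2}  B4 = {1, 5}
Tree: B1–B2, B2–B3, B3–B4
The largest bag has 2 vertices, giving width 1; this decomposition certifies tw(G) ≤ 1. G has an edge, so its treewidth is at least 1. The upper and lower bounds meet at 1, so that is the treewidth.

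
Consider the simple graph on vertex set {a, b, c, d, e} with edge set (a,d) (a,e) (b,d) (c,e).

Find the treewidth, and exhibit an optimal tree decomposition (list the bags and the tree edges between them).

Every bag has size at most 2, so the width is 2 − 1 = 1 and tw(G) ≤ 1. G has an edge, so its treewidth is at least 1. Combining the bounds, tw(G) = 1.

Treewidth 1.
One optimal decomposition is:
Bags: B1 = {b, d}  B2 = {a, d}  B3 = {a, e}  B4 = {c, e}
Tree: B1–B2, B2–B3, B3–B4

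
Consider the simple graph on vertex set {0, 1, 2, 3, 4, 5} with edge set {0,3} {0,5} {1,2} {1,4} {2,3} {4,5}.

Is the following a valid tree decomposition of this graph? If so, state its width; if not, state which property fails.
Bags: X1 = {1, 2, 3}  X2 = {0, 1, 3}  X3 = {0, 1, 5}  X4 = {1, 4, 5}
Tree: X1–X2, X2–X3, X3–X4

Yes; width 2.

Every vertex of G appears in some bag (union = {0, 1, 2, 3, 4, 5}); every edge is covered by a bag; and for each vertex v the set of bags containing v is connected in the bag tree. The decomposition is therefore valid. The largest bag has 3 vertices, so the width is 2.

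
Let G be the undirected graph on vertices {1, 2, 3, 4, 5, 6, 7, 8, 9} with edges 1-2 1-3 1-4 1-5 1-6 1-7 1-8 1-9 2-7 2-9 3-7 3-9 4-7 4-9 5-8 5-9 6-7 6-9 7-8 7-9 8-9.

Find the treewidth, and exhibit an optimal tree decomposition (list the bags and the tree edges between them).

Every bag has size at most 4, so the width is 4 − 1 = 3 and tw(G) ≤ 3. For the lower bound, the 4 vertices {1, 5, 8, 9} are pairwise adjacent, and any tree decomposition puts a clique entirely inside one bag — forcing width ≥ 3. The upper and lower bounds meet at 3, so that is the treewidth.

Treewidth 3.
One such decomposition:
Bags: B1 = {1, 6, 7, 9}  B2 = {1, 7, 8, 9}  B3 = {1, 3, 7, 9}  B4 = {1, 2, 7, 9}  B5 = {1, 5, 8, 9}  B6 = {1, 4, 7, 9}
Tree: B1–B2, B1–B3, B2–B4, B2–B5, B4–B6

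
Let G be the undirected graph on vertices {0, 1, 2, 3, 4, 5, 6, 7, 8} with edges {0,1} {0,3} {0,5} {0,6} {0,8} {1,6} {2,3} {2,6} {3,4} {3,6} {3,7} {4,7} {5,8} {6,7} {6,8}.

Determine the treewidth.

2

A width-2 tree decomposition is:
Bags: B1 = {0, 6, 8}  B2 = {0, 3, 6}  B3 = {2, 3, 6}  B4 = {0, 5, 8}  B5 = {0, 1, 6}  B6 = {3, 6, 7}  B7 = {3, 4, 7}
Tree: B1–B2, B2–B3, B1–B4, B2–B5, B3–B6, B6–B7
Each bag holds 3 vertices, so the decomposition has width 2, which upper-bounds the treewidth. Conversely, {3, 4, 7} is a clique of size 3, and the vertices of any clique must share a bag in every tree decomposition; so some bag has ≥ 3 vertices and tw(G) ≥ 2. Combining the bounds, tw(G) = 2.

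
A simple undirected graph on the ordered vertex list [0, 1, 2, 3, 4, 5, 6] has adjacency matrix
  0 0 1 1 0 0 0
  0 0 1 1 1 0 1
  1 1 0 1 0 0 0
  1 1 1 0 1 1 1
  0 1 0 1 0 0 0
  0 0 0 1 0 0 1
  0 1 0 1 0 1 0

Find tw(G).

2

A width-2 tree decomposition is:
Bags: B1 = {1, 2, 3}  B2 = {1, 3, 6}  B3 = {3, 5, 6}  B4 = {0, 2, 3}  B5 = {1, 3, 4}
Tree: B1–B2, B2–B3, B1–B4, B1–B5
The largest bag has 3 vertices, giving width 2; this decomposition certifies tw(G) ≤ 2. On the other hand G contains the 3-clique {0, 2, 3}. A clique must lie in a single bag of any decomposition, so no decomposition can have width below 2. Hence tw(G) = 2 exactly.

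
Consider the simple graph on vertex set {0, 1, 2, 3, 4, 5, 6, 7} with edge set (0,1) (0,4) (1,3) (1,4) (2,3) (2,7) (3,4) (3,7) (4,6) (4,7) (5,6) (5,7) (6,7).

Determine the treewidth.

A width-2 tree decomposition is:
Bags: B1 = {2, 3, 7}  B2 = {3, 4, 7}  B3 = {4, 6, 7}  B4 = {5, 6, 7}  B5 = {1, 3, 4}  B6 = {0, 1, 4}
Tree: B1–B2, B2–B3, B3–B4, B2–B5, B5–B6
Every bag has size at most 3, so the width is 3 − 1 = 2 and tw(G) ≤ 2. For the lower bound, the 3 vertices {2, 3, 7} are pairwise adjacent, and any tree decomposition puts a clique entirely inside one bag — forcing width ≥ 2. Hence tw(G) = 2 exactly.

2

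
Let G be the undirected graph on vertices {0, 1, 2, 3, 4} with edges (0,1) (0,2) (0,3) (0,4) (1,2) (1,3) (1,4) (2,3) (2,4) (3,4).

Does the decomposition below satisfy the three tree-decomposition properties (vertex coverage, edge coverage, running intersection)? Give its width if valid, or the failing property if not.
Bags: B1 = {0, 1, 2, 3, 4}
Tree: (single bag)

Vertex coverage: the bags together contain {0, 1, 2, 3, 4}, the full vertex set. Edge coverage: each edge of G has both endpoints in at least one bag. Running intersection: for every vertex, the bags containing it form a connected subtree. All three properties hold, so this is a valid tree decomposition of width max|bag| − 1 = 4, and hence tw(G) ≤ 4.

Yes; width 4.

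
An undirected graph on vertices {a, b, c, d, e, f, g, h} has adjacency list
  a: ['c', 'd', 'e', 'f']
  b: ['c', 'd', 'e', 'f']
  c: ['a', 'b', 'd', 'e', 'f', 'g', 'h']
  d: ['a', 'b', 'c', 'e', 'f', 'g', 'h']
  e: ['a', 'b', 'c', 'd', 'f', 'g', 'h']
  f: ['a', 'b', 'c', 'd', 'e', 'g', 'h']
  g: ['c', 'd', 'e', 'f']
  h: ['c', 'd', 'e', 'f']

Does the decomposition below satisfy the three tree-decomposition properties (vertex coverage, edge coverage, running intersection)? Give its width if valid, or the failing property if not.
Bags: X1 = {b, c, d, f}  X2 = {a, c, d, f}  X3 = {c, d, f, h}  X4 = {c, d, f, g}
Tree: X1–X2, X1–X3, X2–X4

A tree decomposition must satisfy three properties: every vertex lies in some bag; for every edge, both endpoints lie together in some bag; and for every vertex, the bags containing it form a connected subtree. Here vertex e appears in no bag, so the decomposition is invalid.

No — vertex e appears in no bag.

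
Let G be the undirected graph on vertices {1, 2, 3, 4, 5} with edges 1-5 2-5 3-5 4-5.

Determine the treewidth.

A width-1 tree decomposition is:
Bags: B1 = {4, 5}  B2 = {1, 5}  B3 = {3, 5}  B4 = {2, 5}
Tree: B1–B2, B2–B3, B1–B4
Every bag has size at most 2, so the width is 2 − 1 = 1 and tw(G) ≤ 1. Any graph with an edge has treewidth ≥ 1, and G has the edge 5–4. The upper and lower bounds meet at 1, so that is the treewidth.

1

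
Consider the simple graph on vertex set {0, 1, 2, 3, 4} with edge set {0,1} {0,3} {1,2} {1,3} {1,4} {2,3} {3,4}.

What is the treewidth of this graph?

2

A width-2 tree decomposition is:
Bags: B1 = {0, 1, 3}  B2 = {1, 3, 4}  B3 = {1, 2, 3}
Tree: B1–B2, B1–B3
The largest bag has 3 vertices, giving width 2; this decomposition certifies tw(G) ≤ 2. Conversely, {0, 1, 3} is a clique of size 3, and the vertices of any clique must share a bag in every tree decomposition; so some bag has ≥ 3 vertices and tw(G) ≥ 2. Hence tw(G) = 2 exactly.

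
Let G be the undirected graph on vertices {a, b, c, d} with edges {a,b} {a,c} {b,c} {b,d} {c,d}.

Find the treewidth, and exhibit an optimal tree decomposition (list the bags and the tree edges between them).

Treewidth 2.
One optimal decomposition is:
Bags: B1 = {a, b, c}  B2 = {b, c, d}
Tree: B1–B2

Each bag holds 3 vertices, so the decomposition has width 2, which upper-bounds the treewidth. For the lower bound, the 3 vertices {b, c, d} are pairwise adjacent, and any tree decomposition puts a clique entirely inside one bag — forcing width ≥ 2. The upper and lower bounds meet at 2, so that is the treewidth.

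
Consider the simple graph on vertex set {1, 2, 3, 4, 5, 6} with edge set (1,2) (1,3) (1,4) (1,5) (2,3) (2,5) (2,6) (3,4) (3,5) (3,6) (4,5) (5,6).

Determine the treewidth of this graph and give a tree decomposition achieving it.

Each bag holds 4 vertices, so the decomposition has width 3, which upper-bounds the treewidth. For the lower bound, the 4 vertices {1, 2, 3, 5} are pairwise adjacent, and any tree decomposition puts a clique entirely inside one bag — forcing width ≥ 3. Combining the bounds, tw(G) = 3.

Treewidth 3.
Bags: B1 = {1, 2, 3, 5}  B2 = {1, 3, 4, 5}  B3 = {2, 3, 5, 6}
Tree: B1–B2, B1–B3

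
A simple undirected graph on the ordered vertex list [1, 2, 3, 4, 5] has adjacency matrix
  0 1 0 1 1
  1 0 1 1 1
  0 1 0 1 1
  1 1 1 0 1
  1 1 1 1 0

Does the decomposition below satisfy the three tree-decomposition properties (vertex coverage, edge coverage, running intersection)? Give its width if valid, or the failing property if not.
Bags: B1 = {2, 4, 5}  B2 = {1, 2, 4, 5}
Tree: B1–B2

A tree decomposition must satisfy three properties: every vertex lies in some bag; for every edge, both endpoints lie together in some bag; and for every vertex, the bags containing it form a connected subtree. Here vertex 3 appears in no bag, so the decomposition is invalid.

No — vertex 3 appears in no bag.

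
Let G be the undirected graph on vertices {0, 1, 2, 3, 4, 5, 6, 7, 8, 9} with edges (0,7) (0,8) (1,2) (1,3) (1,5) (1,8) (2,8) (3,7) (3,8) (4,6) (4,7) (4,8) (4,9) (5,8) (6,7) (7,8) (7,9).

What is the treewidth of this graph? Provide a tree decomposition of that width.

Every bag has size at most 3, so the width is 3 − 1 = 2 and tw(G) ≤ 2. Conversely, {0, 7, 8} is a clique of size 3, and the vertices of any clique must share a bag in every tree decomposition; so some bag has ≥ 3 vertices and tw(G) ≥ 2. The upper and lower bounds meet at 2, so that is the treewidth.

Treewidth 2.
One such decomposition:
Bags: B1 = {0, 7, 8}  B2 = {4, 7, 8}  B3 = {4, 7, 9}  B4 = {3, 7, 8}  B5 = {1, 3, 8}  B6 = {4, 6, 7}  B7 = {1, 2, 8}  B8 = {1, 5, 8}
Tree: B1–B2, B2–B3, B2–B4, B4–B5, B3–B6, B5–B7, B7–B8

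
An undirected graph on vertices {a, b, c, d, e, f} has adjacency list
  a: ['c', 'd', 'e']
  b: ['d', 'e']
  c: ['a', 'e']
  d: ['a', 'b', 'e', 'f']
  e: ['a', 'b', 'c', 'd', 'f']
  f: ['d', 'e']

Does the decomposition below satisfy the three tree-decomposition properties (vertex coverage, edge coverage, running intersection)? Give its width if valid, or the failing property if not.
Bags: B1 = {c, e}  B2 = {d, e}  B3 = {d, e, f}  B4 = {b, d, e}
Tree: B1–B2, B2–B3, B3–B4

No — vertex a appears in no bag.

A tree decomposition must satisfy three properties: every vertex lies in some bag; for every edge, both endpoints lie together in some bag; and for every vertex, the bags containing it form a connected subtree. Here vertex a appears in no bag, so the decomposition is invalid.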